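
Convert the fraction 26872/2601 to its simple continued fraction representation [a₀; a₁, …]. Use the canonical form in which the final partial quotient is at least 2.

Run the Euclidean algorithm, recording each quotient:
26872 = 10·2601 + 862, so a_0 = 10
2601 = 3·862 + 15, so a_1 = 3
862 = 57·15 + 7, so a_2 = 57
15 = 2·7 + 1, so a_3 = 2
7 = 7·1 + 0, so a_4 = 7

[10; 3, 57, 2, 7]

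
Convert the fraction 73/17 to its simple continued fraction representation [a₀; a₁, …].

[4; 3, 2, 2]

73 ÷ 17 → quotient 4, remainder 5
17 ÷ 5 → quotient 3, remainder 2
5 ÷ 2 → quotient 2, remainder 1
2 ÷ 1 → quotient 2, remainder 0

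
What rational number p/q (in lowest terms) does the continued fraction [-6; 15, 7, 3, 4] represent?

-8533/1438

Start with 4.
3 + 1/(4/1) = 3 + 1/4 = 13/4
7 + 1/(13/4) = 7 + 4/13 = 95/13
15 + 1/(95/13) = 15 + 13/95 = 1438/95
-6 + 1/(1438/95) = -6 + 95/1438 = -8533/1438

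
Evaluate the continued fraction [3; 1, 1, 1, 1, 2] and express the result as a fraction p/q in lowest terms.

47/13

Compute successive convergents:
a_0 = 3: 3/1
a_1 = 1: 4/1
a_2 = 1: 7/2
a_3 = 1: 11/3
a_4 = 1: 18/5
a_5 = 2: 47/13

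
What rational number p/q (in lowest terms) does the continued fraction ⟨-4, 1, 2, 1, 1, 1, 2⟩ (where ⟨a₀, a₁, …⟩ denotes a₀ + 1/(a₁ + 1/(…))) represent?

-95/29

Start with 2.
1 + 1/(2/1) = 1 + 1/2 = 3/2
1 + 1/(3/2) = 1 + 2/3 = 5/3
1 + 1/(5/3) = 1 + 3/5 = 8/5
2 + 1/(8/5) = 2 + 5/8 = 21/8
1 + 1/(21/8) = 1 + 8/21 = 29/21
-4 + 1/(29/21) = -4 + 21/29 = -95/29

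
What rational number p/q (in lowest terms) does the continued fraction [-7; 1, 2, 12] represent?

-234/37

Start with 12.
2 + 1/(12/1) = 2 + 1/12 = 25/12
1 + 1/(25/12) = 1 + 12/25 = 37/25
-7 + 1/(37/25) = -7 + 25/37 = -234/37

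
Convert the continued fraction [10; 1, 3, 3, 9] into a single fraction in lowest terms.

1303/121

Build up convergents one term at a time:
a_0 = 10: 10/1
a_1 = 1: 11/1
a_2 = 3: 43/4
a_3 = 3: 140/13
a_4 = 9: 1303/121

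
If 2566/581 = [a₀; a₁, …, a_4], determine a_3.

Run the Euclidean algorithm, recording each quotient:
⌊2566/581⌋ = 4, remainder 242
⌊581/242⌋ = 2, remainder 97
⌊242/97⌋ = 2, remainder 48
⌊97/48⌋ = 2, remainder 1

2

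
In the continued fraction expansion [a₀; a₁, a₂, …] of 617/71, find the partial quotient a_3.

617 ÷ 71 → quotient 8, remainder 49
71 ÷ 49 → quotient 1, remainder 22
49 ÷ 22 → quotient 2, remainder 5
22 ÷ 5 → quotient 4, remainder 2

4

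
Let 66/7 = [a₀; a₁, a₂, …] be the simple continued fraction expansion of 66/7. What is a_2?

66 = 9·7 + 3, so a_0 = 9
7 = 2·3 + 1, so a_1 = 2
3 = 3·1 + 0, so a_2 = 3

3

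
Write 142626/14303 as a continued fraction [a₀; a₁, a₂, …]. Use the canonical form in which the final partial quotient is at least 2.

Repeatedly divide and take the remainder:
⌊142626/14303⌋ = 9, remainder 13899
⌊14303/13899⌋ = 1, remainder 404
⌊13899/404⌋ = 34, remainder 163
⌊404/163⌋ = 2, remainder 78
⌊163/78⌋ = 2, remainder 7
⌊78/7⌋ = 11, remainder 1
⌊7/1⌋ = 7, remainder 0

[9; 1, 34, 2, 2, 11, 7]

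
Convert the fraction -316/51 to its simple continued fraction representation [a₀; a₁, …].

[-7; 1, 4, 10]

Repeatedly divide and take the remainder:
-316 ÷ 51 → quotient -7, remainder 41
51 ÷ 41 → quotient 1, remainder 10
41 ÷ 10 → quotient 4, remainder 1
10 ÷ 1 → quotient 10, remainder 0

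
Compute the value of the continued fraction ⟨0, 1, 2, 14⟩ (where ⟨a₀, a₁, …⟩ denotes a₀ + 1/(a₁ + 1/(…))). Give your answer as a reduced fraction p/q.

Compute successive convergents:
a_0 = 0: 0/1
a_1 = 1: 1/1
a_2 = 2: 2/3
a_3 = 14: 29/43

29/43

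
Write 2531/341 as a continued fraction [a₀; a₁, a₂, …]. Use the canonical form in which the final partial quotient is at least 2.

[7; 2, 2, 1, 2, 1, 1, 7]

Run the Euclidean algorithm, recording each quotient:
2531 = 7·341 + 144, so a_0 = 7
341 = 2·144 + 53, so a_1 = 2
144 = 2·53 + 38, so a_2 = 2
53 = 1·38 + 15, so a_3 = 1
38 = 2·15 + 8, so a_4 = 2
15 = 1·8 + 7, so a_5 = 1
8 = 1·7 + 1, so a_6 = 1
7 = 7·1 + 0, so a_7 = 7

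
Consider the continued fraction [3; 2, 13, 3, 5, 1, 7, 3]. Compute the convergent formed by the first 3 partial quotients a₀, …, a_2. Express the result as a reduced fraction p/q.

94/27

a_0 = 3: 3/1
a_1 = 2: 7/2
a_2 = 13: 94/27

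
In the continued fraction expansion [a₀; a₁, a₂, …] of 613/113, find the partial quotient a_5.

Apply division with remainder until the remainder is 0:
613 = 5·113 + 48, so a_0 = 5
113 = 2·48 + 17, so a_1 = 2
48 = 2·17 + 14, so a_2 = 2
17 = 1·14 + 3, so a_3 = 1
14 = 4·3 + 2, so a_4 = 4
3 = 1·2 + 1, so a_5 = 1

1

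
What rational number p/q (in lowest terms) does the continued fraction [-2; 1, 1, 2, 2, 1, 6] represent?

Use the convergent recurrence hₖ = aₖ·hₖ₋₁ + hₖ₋₂ (and likewise for the denominators kₖ):
a_0 = -2: -2/1
a_1 = 1: -1/1
a_2 = 1: -3/2
a_3 = 2: -7/5
a_4 = 2: -17/12
a_5 = 1: -24/17
a_6 = 6: -161/114

-161/114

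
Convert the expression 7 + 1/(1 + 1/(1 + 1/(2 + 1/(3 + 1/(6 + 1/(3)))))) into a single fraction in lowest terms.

Build up convergents one term at a time:
a_0 = 7: 7/1
a_1 = 1: 8/1
a_2 = 1: 15/2
a_3 = 2: 38/5
a_4 = 3: 129/17
a_5 = 6: 812/107
a_6 = 3: 2565/338

2565/338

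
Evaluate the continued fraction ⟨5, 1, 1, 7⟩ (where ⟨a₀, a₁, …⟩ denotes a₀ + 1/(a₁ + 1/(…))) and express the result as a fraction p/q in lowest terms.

a_0 = 5: 5/1
a_1 = 1: 6/1
a_2 = 1: 11/2
a_3 = 7: 83/15

83/15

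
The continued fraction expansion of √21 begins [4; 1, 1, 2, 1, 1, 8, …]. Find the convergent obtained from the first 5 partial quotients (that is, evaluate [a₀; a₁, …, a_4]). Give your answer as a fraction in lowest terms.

Start with 1.
2 + 1/(1/1) = 2 + 1/1 = 3/1
1 + 1/(3/1) = 1 + 1/3 = 4/3
1 + 1/(4/3) = 1 + 3/4 = 7/4
4 + 1/(7/4) = 4 + 4/7 = 32/7

32/7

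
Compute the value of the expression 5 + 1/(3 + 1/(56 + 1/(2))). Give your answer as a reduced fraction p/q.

Start with 2.
56 + 1/(2/1) = 56 + 1/2 = 113/2
3 + 1/(113/2) = 3 + 2/113 = 341/113
5 + 1/(341/113) = 5 + 113/341 = 1818/341

1818/341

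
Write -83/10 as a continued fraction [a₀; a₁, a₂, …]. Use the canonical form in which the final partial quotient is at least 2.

[-9; 1, 2, 3]

-83 ÷ 10 → quotient -9, remainder 7
10 ÷ 7 → quotient 1, remainder 3
7 ÷ 3 → quotient 2, remainder 1
3 ÷ 1 → quotient 3, remainder 0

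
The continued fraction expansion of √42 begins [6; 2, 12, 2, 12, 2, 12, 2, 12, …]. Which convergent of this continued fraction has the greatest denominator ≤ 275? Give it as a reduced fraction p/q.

List convergents until the denominator exceeds the bound:
a_0 = 6: 6/1  (≤ bound)
a_1 = 2: 13/2  (≤ bound)
a_2 = 12: 162/25  (≤ bound)
a_3 = 2: 337/52  (≤ bound)
a_4 = 12: 4206/649  (> 275, stop)

337/52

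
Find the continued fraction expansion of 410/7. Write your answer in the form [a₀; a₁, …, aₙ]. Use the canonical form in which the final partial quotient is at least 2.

[58; 1, 1, 3]

410 = 58·7 + 4, so a_0 = 58
7 = 1·4 + 3, so a_1 = 1
4 = 1·3 + 1, so a_2 = 1
3 = 3·1 + 0, so a_3 = 3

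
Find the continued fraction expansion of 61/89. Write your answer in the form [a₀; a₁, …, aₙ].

61 = 0·89 + 61, so a_0 = 0
89 = 1·61 + 28, so a_1 = 1
61 = 2·28 + 5, so a_2 = 2
28 = 5·5 + 3, so a_3 = 5
5 = 1·3 + 2, so a_4 = 1
3 = 1·2 + 1, so a_5 = 1
2 = 2·1 + 0, so a_6 = 2

[0; 1, 2, 5, 1, 1, 2]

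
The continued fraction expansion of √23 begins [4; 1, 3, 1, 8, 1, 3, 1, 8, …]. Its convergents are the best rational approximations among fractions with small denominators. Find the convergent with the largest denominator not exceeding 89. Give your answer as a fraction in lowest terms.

235/49

List convergents until the denominator exceeds the bound:
a_0 = 4: 4/1  (≤ bound)
a_1 = 1: 5/1  (≤ bound)
a_2 = 3: 19/4  (≤ bound)
a_3 = 1: 24/5  (≤ bound)
a_4 = 8: 211/44  (≤ bound)
a_5 = 1: 235/49  (≤ bound)
a_6 = 3: 916/191  (> 89, stop)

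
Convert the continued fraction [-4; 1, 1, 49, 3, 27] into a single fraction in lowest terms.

a_0 = -4: -4/1
a_1 = 1: -3/1
a_2 = 1: -7/2
a_3 = 49: -346/99
a_4 = 3: -1045/299
a_5 = 27: -28561/8172

-28561/8172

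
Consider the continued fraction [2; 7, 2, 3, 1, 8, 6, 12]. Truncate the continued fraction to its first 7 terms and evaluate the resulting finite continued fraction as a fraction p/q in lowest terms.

Start with 6.
8 + 1/(6/1) = 8 + 1/6 = 49/6
1 + 1/(49/6) = 1 + 6/49 = 55/49
3 + 1/(55/49) = 3 + 49/55 = 214/55
2 + 1/(214/55) = 2 + 55/214 = 483/214
7 + 1/(483/214) = 7 + 214/483 = 3595/483
2 + 1/(3595/483) = 2 + 483/3595 = 7673/3595

7673/3595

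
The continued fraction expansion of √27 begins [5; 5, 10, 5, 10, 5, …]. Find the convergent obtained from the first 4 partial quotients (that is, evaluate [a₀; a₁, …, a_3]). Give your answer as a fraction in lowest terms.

a_0 = 5: 5/1
a_1 = 5: 26/5
a_2 = 10: 265/51
a_3 = 5: 1351/260

1351/260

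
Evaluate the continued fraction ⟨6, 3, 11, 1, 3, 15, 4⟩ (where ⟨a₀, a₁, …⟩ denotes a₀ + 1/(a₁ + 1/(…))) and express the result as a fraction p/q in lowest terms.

Use the convergent recurrence hₖ = aₖ·hₖ₋₁ + hₖ₋₂ (and likewise for the denominators kₖ):
a_0 = 6: 6/1
a_1 = 3: 19/3
a_2 = 11: 215/34
a_3 = 1: 234/37
a_4 = 3: 917/145
a_5 = 15: 13989/2212
a_6 = 4: 56873/8993

56873/8993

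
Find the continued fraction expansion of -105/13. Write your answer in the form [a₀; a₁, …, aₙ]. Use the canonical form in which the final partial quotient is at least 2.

Repeatedly divide and take the remainder:
-105 ÷ 13 → quotient -9, remainder 12
13 ÷ 12 → quotient 1, remainder 1
12 ÷ 1 → quotient 12, remainder 0

[-9; 1, 12]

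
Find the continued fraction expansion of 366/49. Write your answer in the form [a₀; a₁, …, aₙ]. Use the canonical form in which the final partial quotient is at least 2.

Run the Euclidean algorithm, recording each quotient:
366 = 7·49 + 23, so a_0 = 7
49 = 2·23 + 3, so a_1 = 2
23 = 7·3 + 2, so a_2 = 7
3 = 1·2 + 1, so a_3 = 1
2 = 2·1 + 0, so a_4 = 2

[7; 2, 7, 1, 2]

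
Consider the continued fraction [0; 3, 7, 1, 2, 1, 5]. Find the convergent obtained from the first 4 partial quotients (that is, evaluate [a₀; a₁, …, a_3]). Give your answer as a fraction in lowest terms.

Start with 1.
7 + 1/(1/1) = 7 + 1/1 = 8/1
3 + 1/(8/1) = 3 + 1/8 = 25/8
0 + 1/(25/8) = 0 + 8/25 = 8/25

8/25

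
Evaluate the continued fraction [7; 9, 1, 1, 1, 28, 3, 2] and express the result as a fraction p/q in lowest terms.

Start with 2.
3 + 1/(2/1) = 3 + 1/2 = 7/2
28 + 1/(7/2) = 28 + 2/7 = 198/7
1 + 1/(198/7) = 1 + 7/198 = 205/198
1 + 1/(205/198) = 1 + 198/205 = 403/205
1 + 1/(403/205) = 1 + 205/403 = 608/403
9 + 1/(608/403) = 9 + 403/608 = 5875/608
7 + 1/(5875/608) = 7 + 608/5875 = 41733/5875

41733/5875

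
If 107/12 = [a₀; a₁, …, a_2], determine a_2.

11

Run the Euclidean algorithm, recording each quotient:
⌊107/12⌋ = 8, remainder 11
⌊12/11⌋ = 1, remainder 1
⌊11/1⌋ = 11, remainder 0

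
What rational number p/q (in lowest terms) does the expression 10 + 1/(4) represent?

Start with 4.
10 + 1/(4/1) = 10 + 1/4 = 41/4

41/4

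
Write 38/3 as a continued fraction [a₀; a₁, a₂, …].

Apply division with remainder until the remainder is 0:
⌊38/3⌋ = 12, remainder 2
⌊3/2⌋ = 1, remainder 1
⌊2/1⌋ = 2, remainder 0

[12; 1, 2]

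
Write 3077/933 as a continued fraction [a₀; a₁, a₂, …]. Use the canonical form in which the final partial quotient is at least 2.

[3; 3, 2, 1, 4, 4, 1, 3]

⌊3077/933⌋ = 3, remainder 278
⌊933/278⌋ = 3, remainder 99
⌊278/99⌋ = 2, remainder 80
⌊99/80⌋ = 1, remainder 19
⌊80/19⌋ = 4, remainder 4
⌊19/4⌋ = 4, remainder 3
⌊4/3⌋ = 1, remainder 1
⌊3/1⌋ = 3, remainder 0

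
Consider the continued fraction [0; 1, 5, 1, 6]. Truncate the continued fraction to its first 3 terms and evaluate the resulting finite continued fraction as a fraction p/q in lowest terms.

5/6

a_0 = 0: 0/1
a_1 = 1: 1/1
a_2 = 5: 5/6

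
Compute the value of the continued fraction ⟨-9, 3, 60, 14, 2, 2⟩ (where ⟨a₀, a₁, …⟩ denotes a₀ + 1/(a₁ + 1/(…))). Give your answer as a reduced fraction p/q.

-113098/13047

Starting at the tail and folding back:
Start with 2.
2 + 1/(2/1) = 2 + 1/2 = 5/2
14 + 1/(5/2) = 14 + 2/5 = 72/5
60 + 1/(72/5) = 60 + 5/72 = 4325/72
3 + 1/(4325/72) = 3 + 72/4325 = 13047/4325
-9 + 1/(13047/4325) = -9 + 4325/13047 = -113098/13047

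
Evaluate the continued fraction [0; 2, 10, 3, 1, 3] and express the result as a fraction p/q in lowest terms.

154/323

Start with 3.
1 + 1/(3/1) = 1 + 1/3 = 4/3
3 + 1/(4/3) = 3 + 3/4 = 15/4
10 + 1/(15/4) = 10 + 4/15 = 154/15
2 + 1/(154/15) = 2 + 15/154 = 323/154
0 + 1/(323/154) = 0 + 154/323 = 154/323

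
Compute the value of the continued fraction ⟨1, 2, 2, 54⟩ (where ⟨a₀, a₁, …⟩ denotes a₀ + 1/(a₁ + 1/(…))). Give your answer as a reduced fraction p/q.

381/272

Starting at the tail and folding back:
Start with 54.
2 + 1/(54/1) = 2 + 1/54 = 109/54
2 + 1/(109/54) = 2 + 54/109 = 272/109
1 + 1/(272/109) = 1 + 109/272 = 381/272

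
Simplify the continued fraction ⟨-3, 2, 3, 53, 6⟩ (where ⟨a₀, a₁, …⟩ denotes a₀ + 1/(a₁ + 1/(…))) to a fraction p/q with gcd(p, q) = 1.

-5772/2245

a_0 = -3: -3/1
a_1 = 2: -5/2
a_2 = 3: -18/7
a_3 = 53: -959/373
a_4 = 6: -5772/2245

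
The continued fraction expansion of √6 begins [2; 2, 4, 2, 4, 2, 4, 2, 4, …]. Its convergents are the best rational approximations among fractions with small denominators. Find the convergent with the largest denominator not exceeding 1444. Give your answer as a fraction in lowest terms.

a_0 = 2: 2/1  (≤ bound)
a_1 = 2: 5/2  (≤ bound)
a_2 = 4: 22/9  (≤ bound)
a_3 = 2: 49/20  (≤ bound)
a_4 = 4: 218/89  (≤ bound)
a_5 = 2: 485/198  (≤ bound)
a_6 = 4: 2158/881  (≤ bound)
a_7 = 2: 4801/1960  (> 1444, stop)

2158/881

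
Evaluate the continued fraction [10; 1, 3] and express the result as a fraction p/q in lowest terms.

43/4

a_0 = 10: 10/1
a_1 = 1: 11/1
a_2 = 3: 43/4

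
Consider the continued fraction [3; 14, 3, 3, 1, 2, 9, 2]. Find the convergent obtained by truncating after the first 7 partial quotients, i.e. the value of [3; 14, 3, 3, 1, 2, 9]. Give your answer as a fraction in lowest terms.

14800/4821

Collapse the nested fraction from the inside out:
Start with 9.
2 + 1/(9/1) = 2 + 1/9 = 19/9
1 + 1/(19/9) = 1 + 9/19 = 28/19
3 + 1/(28/19) = 3 + 19/28 = 103/28
3 + 1/(103/28) = 3 + 28/103 = 337/103
14 + 1/(337/103) = 14 + 103/337 = 4821/337
3 + 1/(4821/337) = 3 + 337/4821 = 14800/4821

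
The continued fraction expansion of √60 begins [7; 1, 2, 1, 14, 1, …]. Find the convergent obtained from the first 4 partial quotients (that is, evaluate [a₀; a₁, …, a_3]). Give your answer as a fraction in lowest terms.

Use the convergent recurrence hₖ = aₖ·hₖ₋₁ + hₖ₋₂ (and likewise for the denominators kₖ):
a_0 = 7: 7/1
a_1 = 1: 8/1
a_2 = 2: 23/3
a_3 = 1: 31/4

31/4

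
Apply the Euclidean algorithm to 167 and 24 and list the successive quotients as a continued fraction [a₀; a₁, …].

[6; 1, 23]

⌊167/24⌋ = 6, remainder 23
⌊24/23⌋ = 1, remainder 1
⌊23/1⌋ = 23, remainder 0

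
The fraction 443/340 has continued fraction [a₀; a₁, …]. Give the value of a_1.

Repeatedly divide and take the remainder:
443 ÷ 340 → quotient 1, remainder 103
340 ÷ 103 → quotient 3, remainder 31

3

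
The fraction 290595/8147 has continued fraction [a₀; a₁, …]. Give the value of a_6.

Run the Euclidean algorithm, recording each quotient:
290595 = 35·8147 + 5450, so a_0 = 35
8147 = 1·5450 + 2697, so a_1 = 1
5450 = 2·2697 + 56, so a_2 = 2
2697 = 48·56 + 9, so a_3 = 48
56 = 6·9 + 2, so a_4 = 6
9 = 4·2 + 1, so a_5 = 4
2 = 2·1 + 0, so a_6 = 2

2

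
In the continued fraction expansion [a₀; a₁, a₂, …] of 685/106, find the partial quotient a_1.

⌊685/106⌋ = 6, remainder 49
⌊106/49⌋ = 2, remainder 8

2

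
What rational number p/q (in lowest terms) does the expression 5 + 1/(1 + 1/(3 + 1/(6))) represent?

Start with 6.
3 + 1/(6/1) = 3 + 1/6 = 19/6
1 + 1/(19/6) = 1 + 6/19 = 25/19
5 + 1/(25/19) = 5 + 19/25 = 144/25

144/25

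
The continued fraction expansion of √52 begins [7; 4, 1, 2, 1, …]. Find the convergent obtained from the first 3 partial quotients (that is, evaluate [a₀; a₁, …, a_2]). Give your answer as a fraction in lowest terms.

36/5

Work from the innermost term outward:
Start with 1.
4 + 1/(1/1) = 4 + 1/1 = 5/1
7 + 1/(5/1) = 7 + 1/5 = 36/5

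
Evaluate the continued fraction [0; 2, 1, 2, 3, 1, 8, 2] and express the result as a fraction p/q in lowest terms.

241/649

Compute successive convergents:
a_0 = 0: 0/1
a_1 = 2: 1/2
a_2 = 1: 1/3
a_3 = 2: 3/8
a_4 = 3: 10/27
a_5 = 1: 13/35
a_6 = 8: 114/307
a_7 = 2: 241/649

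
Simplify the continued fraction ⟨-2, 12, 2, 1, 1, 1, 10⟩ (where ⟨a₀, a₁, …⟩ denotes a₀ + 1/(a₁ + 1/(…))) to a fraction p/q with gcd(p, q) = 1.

-2019/1052

a_0 = -2: -2/1
a_1 = 12: -23/12
a_2 = 2: -48/25
a_3 = 1: -71/37
a_4 = 1: -119/62
a_5 = 1: -190/99
a_6 = 10: -2019/1052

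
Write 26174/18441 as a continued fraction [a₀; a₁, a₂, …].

[1; 2, 2, 1, 1, 2, 59, 10]

26174 ÷ 18441 → quotient 1, remainder 7733
18441 ÷ 7733 → quotient 2, remainder 2975
7733 ÷ 2975 → quotient 2, remainder 1783
2975 ÷ 1783 → quotient 1, remainder 1192
1783 ÷ 1192 → quotient 1, remainder 591
1192 ÷ 591 → quotient 2, remainder 10
591 ÷ 10 → quotient 59, remainder 1
10 ÷ 1 → quotient 10, remainder 0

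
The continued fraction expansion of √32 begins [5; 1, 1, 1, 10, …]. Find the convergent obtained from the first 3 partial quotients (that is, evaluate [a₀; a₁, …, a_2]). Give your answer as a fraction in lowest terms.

Use the convergent recurrence hₖ = aₖ·hₖ₋₁ + hₖ₋₂ (and likewise for the denominators kₖ):
a_0 = 5: 5/1
a_1 = 1: 6/1
a_2 = 1: 11/2

11/2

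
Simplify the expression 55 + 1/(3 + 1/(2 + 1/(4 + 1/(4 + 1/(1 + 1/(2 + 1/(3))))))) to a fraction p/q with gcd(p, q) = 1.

84428/1527

Work from the innermost term outward:
Start with 3.
2 + 1/(3/1) = 2 + 1/3 = 7/3
1 + 1/(7/3) = 1 + 3/7 = 10/7
4 + 1/(10/7) = 4 + 7/10 = 47/10
4 + 1/(47/10) = 4 + 10/47 = 198/47
2 + 1/(198/47) = 2 + 47/198 = 443/198
3 + 1/(443/198) = 3 + 198/443 = 1527/443
55 + 1/(1527/443) = 55 + 443/1527 = 84428/1527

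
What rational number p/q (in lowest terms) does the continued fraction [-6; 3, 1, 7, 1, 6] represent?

Start with 6.
1 + 1/(6/1) = 1 + 1/6 = 7/6
7 + 1/(7/6) = 7 + 6/7 = 55/7
1 + 1/(55/7) = 1 + 7/55 = 62/55
3 + 1/(62/55) = 3 + 55/62 = 241/62
-6 + 1/(241/62) = -6 + 62/241 = -1384/241

-1384/241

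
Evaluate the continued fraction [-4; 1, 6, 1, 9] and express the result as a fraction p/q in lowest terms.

-247/79

Use the convergent recurrence hₖ = aₖ·hₖ₋₁ + hₖ₋₂ (and likewise for the denominators kₖ):
a_0 = -4: -4/1
a_1 = 1: -3/1
a_2 = 6: -22/7
a_3 = 1: -25/8
a_4 = 9: -247/79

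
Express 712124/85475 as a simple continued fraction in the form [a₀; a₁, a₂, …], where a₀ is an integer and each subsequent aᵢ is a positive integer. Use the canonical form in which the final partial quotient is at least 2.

[8; 3, 56, 3, 4, 2, 5, 3]

712124 ÷ 85475 → quotient 8, remainder 28324
85475 ÷ 28324 → quotient 3, remainder 503
28324 ÷ 503 → quotient 56, remainder 156
503 ÷ 156 → quotient 3, remainder 35
156 ÷ 35 → quotient 4, remainder 16
35 ÷ 16 → quotient 2, remainder 3
16 ÷ 3 → quotient 5, remainder 1
3 ÷ 1 → quotient 3, remainder 0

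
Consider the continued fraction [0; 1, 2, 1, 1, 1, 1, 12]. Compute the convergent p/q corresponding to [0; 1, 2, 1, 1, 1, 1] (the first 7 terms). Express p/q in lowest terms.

13/18

a_0 = 0: 0/1
a_1 = 1: 1/1
a_2 = 2: 2/3
a_3 = 1: 3/4
a_4 = 1: 5/7
a_5 = 1: 8/11
a_6 = 1: 13/18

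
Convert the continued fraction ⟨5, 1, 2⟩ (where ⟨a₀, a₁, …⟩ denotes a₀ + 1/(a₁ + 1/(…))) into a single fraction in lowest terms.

17/3

a_0 = 5: 5/1
a_1 = 1: 6/1
a_2 = 2: 17/3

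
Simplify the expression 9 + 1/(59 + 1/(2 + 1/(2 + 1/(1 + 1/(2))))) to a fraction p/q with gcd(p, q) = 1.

Start with 2.
1 + 1/(2/1) = 1 + 1/2 = 3/2
2 + 1/(3/2) = 2 + 2/3 = 8/3
2 + 1/(8/3) = 2 + 3/8 = 19/8
59 + 1/(19/8) = 59 + 8/19 = 1129/19
9 + 1/(1129/19) = 9 + 19/1129 = 10180/1129

10180/1129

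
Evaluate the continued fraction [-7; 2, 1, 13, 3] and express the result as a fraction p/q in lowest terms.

-839/126

Build up convergents one term at a time:
a_0 = -7: -7/1
a_1 = 2: -13/2
a_2 = 1: -20/3
a_3 = 13: -273/41
a_4 = 3: -839/126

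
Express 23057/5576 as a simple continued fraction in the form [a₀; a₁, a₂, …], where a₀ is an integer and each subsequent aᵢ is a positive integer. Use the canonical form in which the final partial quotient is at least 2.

[4; 7, 2, 2, 7, 1, 1, 9]

⌊23057/5576⌋ = 4, remainder 753
⌊5576/753⌋ = 7, remainder 305
⌊753/305⌋ = 2, remainder 143
⌊305/143⌋ = 2, remainder 19
⌊143/19⌋ = 7, remainder 10
⌊19/10⌋ = 1, remainder 9
⌊10/9⌋ = 1, remainder 1
⌊9/1⌋ = 9, remainder 0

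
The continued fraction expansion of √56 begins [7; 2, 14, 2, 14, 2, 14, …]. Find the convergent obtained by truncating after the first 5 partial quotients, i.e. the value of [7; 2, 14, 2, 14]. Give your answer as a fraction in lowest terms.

Start with 14.
2 + 1/(14/1) = 2 + 1/14 = 29/14
14 + 1/(29/14) = 14 + 14/29 = 420/29
2 + 1/(420/29) = 2 + 29/420 = 869/420
7 + 1/(869/420) = 7 + 420/869 = 6503/869

6503/869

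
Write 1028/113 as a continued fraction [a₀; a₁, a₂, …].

[9; 10, 3, 1, 2]

1028 = 9·113 + 11, so a_0 = 9
113 = 10·11 + 3, so a_1 = 10
11 = 3·3 + 2, so a_2 = 3
3 = 1·2 + 1, so a_3 = 1
2 = 2·1 + 0, so a_4 = 2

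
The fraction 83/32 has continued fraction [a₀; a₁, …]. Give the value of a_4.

Run the Euclidean algorithm, recording each quotient:
83 ÷ 32 → quotient 2, remainder 19
32 ÷ 19 → quotient 1, remainder 13
19 ÷ 13 → quotient 1, remainder 6
13 ÷ 6 → quotient 2, remainder 1
6 ÷ 1 → quotient 6, remainder 0

6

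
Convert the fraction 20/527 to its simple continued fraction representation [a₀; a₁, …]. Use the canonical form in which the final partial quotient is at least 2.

20 ÷ 527 → quotient 0, remainder 20
527 ÷ 20 → quotient 26, remainder 7
20 ÷ 7 → quotient 2, remainder 6
7 ÷ 6 → quotient 1, remainder 1
6 ÷ 1 → quotient 6, remainder 0

[0; 26, 2, 1, 6]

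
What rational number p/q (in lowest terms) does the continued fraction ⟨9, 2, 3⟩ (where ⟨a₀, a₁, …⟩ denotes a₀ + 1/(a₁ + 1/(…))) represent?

Start with 3.
2 + 1/(3/1) = 2 + 1/3 = 7/3
9 + 1/(7/3) = 9 + 3/7 = 66/7

66/7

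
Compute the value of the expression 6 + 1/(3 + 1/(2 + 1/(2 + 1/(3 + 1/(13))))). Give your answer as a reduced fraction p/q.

4852/771

a_0 = 6: 6/1
a_1 = 3: 19/3
a_2 = 2: 44/7
a_3 = 2: 107/17
a_4 = 3: 365/58
a_5 = 13: 4852/771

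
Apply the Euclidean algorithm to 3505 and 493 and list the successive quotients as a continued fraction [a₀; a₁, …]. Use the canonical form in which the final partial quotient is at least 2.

[7; 9, 7, 1, 2, 2]

Repeatedly divide and take the remainder:
3505 ÷ 493 → quotient 7, remainder 54
493 ÷ 54 → quotient 9, remainder 7
54 ÷ 7 → quotient 7, remainder 5
7 ÷ 5 → quotient 1, remainder 2
5 ÷ 2 → quotient 2, remainder 1
2 ÷ 1 → quotient 2, remainder 0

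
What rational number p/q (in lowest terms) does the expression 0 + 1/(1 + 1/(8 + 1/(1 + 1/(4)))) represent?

44/49

Start with 4.
1 + 1/(4/1) = 1 + 1/4 = 5/4
8 + 1/(5/4) = 8 + 4/5 = 44/5
1 + 1/(44/5) = 1 + 5/44 = 49/44
0 + 1/(49/44) = 0 + 44/49 = 44/49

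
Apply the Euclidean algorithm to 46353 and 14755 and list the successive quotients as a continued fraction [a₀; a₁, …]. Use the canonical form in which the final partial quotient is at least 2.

[3; 7, 15, 46, 3]

Apply division with remainder until the remainder is 0:
46353 = 3·14755 + 2088, so a_0 = 3
14755 = 7·2088 + 139, so a_1 = 7
2088 = 15·139 + 3, so a_2 = 15
139 = 46·3 + 1, so a_3 = 46
3 = 3·1 + 0, so a_4 = 3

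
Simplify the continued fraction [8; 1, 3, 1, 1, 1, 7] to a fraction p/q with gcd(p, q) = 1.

a_0 = 8: 8/1
a_1 = 1: 9/1
a_2 = 3: 35/4
a_3 = 1: 44/5
a_4 = 1: 79/9
a_5 = 1: 123/14
a_6 = 7: 940/107

940/107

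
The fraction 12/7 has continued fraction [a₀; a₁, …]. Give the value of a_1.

1

⌊12/7⌋ = 1, remainder 5
⌊7/5⌋ = 1, remainder 2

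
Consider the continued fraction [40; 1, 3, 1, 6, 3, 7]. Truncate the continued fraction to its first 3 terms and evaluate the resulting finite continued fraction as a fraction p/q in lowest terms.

a_0 = 40: 40/1
a_1 = 1: 41/1
a_2 = 3: 163/4

163/4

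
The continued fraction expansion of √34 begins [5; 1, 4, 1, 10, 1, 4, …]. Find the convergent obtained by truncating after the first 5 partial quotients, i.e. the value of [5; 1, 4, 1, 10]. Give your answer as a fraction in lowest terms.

Start with 10.
1 + 1/(10/1) = 1 + 1/10 = 11/10
4 + 1/(11/10) = 4 + 10/11 = 54/11
1 + 1/(54/11) = 1 + 11/54 = 65/54
5 + 1/(65/54) = 5 + 54/65 = 379/65

379/65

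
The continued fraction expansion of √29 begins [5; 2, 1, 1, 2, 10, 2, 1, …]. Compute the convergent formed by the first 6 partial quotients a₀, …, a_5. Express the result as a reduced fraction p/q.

Start with 10.
2 + 1/(10/1) = 2 + 1/10 = 21/10
1 + 1/(21/10) = 1 + 10/21 = 31/21
1 + 1/(31/21) = 1 + 21/31 = 52/31
2 + 1/(52/31) = 2 + 31/52 = 135/52
5 + 1/(135/52) = 5 + 52/135 = 727/135

727/135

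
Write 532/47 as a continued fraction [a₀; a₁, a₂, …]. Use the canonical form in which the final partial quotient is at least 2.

⌊532/47⌋ = 11, remainder 15
⌊47/15⌋ = 3, remainder 2
⌊15/2⌋ = 7, remainder 1
⌊2/1⌋ = 2, remainder 0

[11; 3, 7, 2]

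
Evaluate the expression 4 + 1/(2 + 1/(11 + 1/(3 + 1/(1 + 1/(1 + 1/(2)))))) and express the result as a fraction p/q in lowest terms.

1899/424

Start with 2.
1 + 1/(2/1) = 1 + 1/2 = 3/2
1 + 1/(3/2) = 1 + 2/3 = 5/3
3 + 1/(5/3) = 3 + 3/5 = 18/5
11 + 1/(18/5) = 11 + 5/18 = 203/18
2 + 1/(203/18) = 2 + 18/203 = 424/203
4 + 1/(424/203) = 4 + 203/424 = 1899/424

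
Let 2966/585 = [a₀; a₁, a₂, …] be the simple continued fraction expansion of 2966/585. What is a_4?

Apply division with remainder until the remainder is 0:
2966 ÷ 585 → quotient 5, remainder 41
585 ÷ 41 → quotient 14, remainder 11
41 ÷ 11 → quotient 3, remainder 8
11 ÷ 8 → quotient 1, remainder 3
8 ÷ 3 → quotient 2, remainder 2

2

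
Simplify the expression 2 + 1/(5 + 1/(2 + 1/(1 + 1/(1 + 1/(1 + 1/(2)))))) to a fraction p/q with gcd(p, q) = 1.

247/113

Start with 2.
1 + 1/(2/1) = 1 + 1/2 = 3/2
1 + 1/(3/2) = 1 + 2/3 = 5/3
1 + 1/(5/3) = 1 + 3/5 = 8/5
2 + 1/(8/5) = 2 + 5/8 = 21/8
5 + 1/(21/8) = 5 + 8/21 = 113/21
2 + 1/(113/21) = 2 + 21/113 = 247/113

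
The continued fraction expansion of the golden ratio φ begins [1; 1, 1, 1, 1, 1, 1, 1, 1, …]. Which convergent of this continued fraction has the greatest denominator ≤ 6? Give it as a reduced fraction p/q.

List convergents until the denominator exceeds the bound:
a_0 = 1: 1/1  (≤ bound)
a_1 = 1: 2/1  (≤ bound)
a_2 = 1: 3/2  (≤ bound)
a_3 = 1: 5/3  (≤ bound)
a_4 = 1: 8/5  (≤ bound)
a_5 = 1: 13/8  (> 6, stop)

8/5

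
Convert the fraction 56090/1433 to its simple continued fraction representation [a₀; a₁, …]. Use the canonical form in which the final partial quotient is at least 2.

Run the Euclidean algorithm, recording each quotient:
56090 = 39·1433 + 203, so a_0 = 39
1433 = 7·203 + 12, so a_1 = 7
203 = 16·12 + 11, so a_2 = 16
12 = 1·11 + 1, so a_3 = 1
11 = 11·1 + 0, so a_4 = 11

[39; 7, 16, 1, 11]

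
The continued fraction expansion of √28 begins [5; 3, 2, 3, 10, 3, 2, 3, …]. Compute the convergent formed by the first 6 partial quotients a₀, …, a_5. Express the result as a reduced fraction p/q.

Compute successive convergents:
a_0 = 5: 5/1
a_1 = 3: 16/3
a_2 = 2: 37/7
a_3 = 3: 127/24
a_4 = 10: 1307/247
a_5 = 3: 4048/765

4048/765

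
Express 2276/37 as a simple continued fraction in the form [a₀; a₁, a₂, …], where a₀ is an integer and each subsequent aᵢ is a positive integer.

2276 ÷ 37 → quotient 61, remainder 19
37 ÷ 19 → quotient 1, remainder 18
19 ÷ 18 → quotient 1, remainder 1
18 ÷ 1 → quotient 18, remainder 0

[61; 1, 1, 18]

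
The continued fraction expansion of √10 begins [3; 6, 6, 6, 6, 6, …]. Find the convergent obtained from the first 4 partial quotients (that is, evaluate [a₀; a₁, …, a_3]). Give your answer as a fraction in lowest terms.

a_0 = 3: 3/1
a_1 = 6: 19/6
a_2 = 6: 117/37
a_3 = 6: 721/228

721/228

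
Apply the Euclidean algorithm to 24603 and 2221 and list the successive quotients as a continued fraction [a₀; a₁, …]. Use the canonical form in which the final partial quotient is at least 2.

24603 ÷ 2221 → quotient 11, remainder 172
2221 ÷ 172 → quotient 12, remainder 157
172 ÷ 157 → quotient 1, remainder 15
157 ÷ 15 → quotient 10, remainder 7
15 ÷ 7 → quotient 2, remainder 1
7 ÷ 1 → quotient 7, remainder 0

[11; 12, 1, 10, 2, 7]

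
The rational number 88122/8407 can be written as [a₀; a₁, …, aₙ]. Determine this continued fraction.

[10; 2, 13, 2, 1, 2, 7, 5]

⌊88122/8407⌋ = 10, remainder 4052
⌊8407/4052⌋ = 2, remainder 303
⌊4052/303⌋ = 13, remainder 113
⌊303/113⌋ = 2, remainder 77
⌊113/77⌋ = 1, remainder 36
⌊77/36⌋ = 2, remainder 5
⌊36/5⌋ = 7, remainder 1
⌊5/1⌋ = 5, remainder 0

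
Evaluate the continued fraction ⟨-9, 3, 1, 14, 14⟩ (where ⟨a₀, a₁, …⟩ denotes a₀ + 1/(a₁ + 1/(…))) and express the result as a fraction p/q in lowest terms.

-7259/830

Build up convergents one term at a time:
a_0 = -9: -9/1
a_1 = 3: -26/3
a_2 = 1: -35/4
a_3 = 14: -516/59
a_4 = 14: -7259/830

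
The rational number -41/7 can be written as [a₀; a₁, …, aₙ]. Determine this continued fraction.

-41 = -6·7 + 1, so a_0 = -6
7 = 7·1 + 0, so a_1 = 7

[-6; 7]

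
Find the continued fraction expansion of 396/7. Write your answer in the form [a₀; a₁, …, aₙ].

⌊396/7⌋ = 56, remainder 4
⌊7/4⌋ = 1, remainder 3
⌊4/3⌋ = 1, remainder 1
⌊3/1⌋ = 3, remainder 0

[56; 1, 1, 3]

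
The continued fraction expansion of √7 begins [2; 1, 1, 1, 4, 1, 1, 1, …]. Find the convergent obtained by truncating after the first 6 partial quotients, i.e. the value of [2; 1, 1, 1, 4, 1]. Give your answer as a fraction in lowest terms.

a_0 = 2: 2/1
a_1 = 1: 3/1
a_2 = 1: 5/2
a_3 = 1: 8/3
a_4 = 4: 37/14
a_5 = 1: 45/17

45/17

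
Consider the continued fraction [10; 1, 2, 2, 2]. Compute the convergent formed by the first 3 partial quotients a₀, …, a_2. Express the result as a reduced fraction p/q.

32/3

Starting at the tail and folding back:
Start with 2.
1 + 1/(2/1) = 1 + 1/2 = 3/2
10 + 1/(3/2) = 10 + 2/3 = 32/3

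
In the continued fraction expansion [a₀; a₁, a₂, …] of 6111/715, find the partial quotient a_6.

11

⌊6111/715⌋ = 8, remainder 391
⌊715/391⌋ = 1, remainder 324
⌊391/324⌋ = 1, remainder 67
⌊324/67⌋ = 4, remainder 56
⌊67/56⌋ = 1, remainder 11
⌊56/11⌋ = 5, remainder 1
⌊11/1⌋ = 11, remainder 0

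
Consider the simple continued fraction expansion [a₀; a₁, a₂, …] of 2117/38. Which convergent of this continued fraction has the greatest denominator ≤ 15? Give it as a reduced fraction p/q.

a_0 = 55: 55/1  (≤ bound)
a_1 = 1: 56/1  (≤ bound)
a_2 = 2: 167/3  (≤ bound)
a_3 = 2: 390/7  (≤ bound)
a_4 = 5: 2117/38  (> 15, stop)

390/7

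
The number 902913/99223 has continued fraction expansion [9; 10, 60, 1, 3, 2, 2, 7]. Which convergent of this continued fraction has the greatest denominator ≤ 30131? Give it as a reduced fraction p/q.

a_0 = 9: 9/1  (≤ bound)
a_1 = 10: 91/10  (≤ bound)
a_2 = 60: 5469/601  (≤ bound)
a_3 = 1: 5560/611  (≤ bound)
a_4 = 3: 22149/2434  (≤ bound)
a_5 = 2: 49858/5479  (≤ bound)
a_6 = 2: 121865/13392  (≤ bound)
a_7 = 7: 902913/99223  (> 30131, stop)

121865/13392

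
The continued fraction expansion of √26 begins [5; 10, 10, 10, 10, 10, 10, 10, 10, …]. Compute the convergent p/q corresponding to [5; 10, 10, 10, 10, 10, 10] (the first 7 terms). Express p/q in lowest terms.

Compute successive convergents:
a_0 = 5: 5/1
a_1 = 10: 51/10
a_2 = 10: 515/101
a_3 = 10: 5201/1020
a_4 = 10: 52525/10301
a_5 = 10: 530451/104030
a_6 = 10: 5357035/1050601

5357035/1050601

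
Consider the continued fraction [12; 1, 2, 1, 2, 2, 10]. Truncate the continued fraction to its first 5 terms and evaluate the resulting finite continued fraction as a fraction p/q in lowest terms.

a_0 = 12: 12/1
a_1 = 1: 13/1
a_2 = 2: 38/3
a_3 = 1: 51/4
a_4 = 2: 140/11

140/11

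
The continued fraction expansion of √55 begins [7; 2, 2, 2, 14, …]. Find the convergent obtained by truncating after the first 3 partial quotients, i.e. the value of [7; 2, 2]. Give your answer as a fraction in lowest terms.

a_0 = 7: 7/1
a_1 = 2: 15/2
a_2 = 2: 37/5

37/5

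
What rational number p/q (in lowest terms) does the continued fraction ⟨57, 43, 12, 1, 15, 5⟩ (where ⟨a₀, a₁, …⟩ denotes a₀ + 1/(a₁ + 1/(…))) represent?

a_0 = 57: 57/1
a_1 = 43: 2452/43
a_2 = 12: 29481/517
a_3 = 1: 31933/560
a_4 = 15: 508476/8917
a_5 = 5: 2574313/45145

2574313/45145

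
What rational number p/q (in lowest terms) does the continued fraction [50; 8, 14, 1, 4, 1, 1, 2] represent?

167815/3348

Start with 2.
1 + 1/(2/1) = 1 + 1/2 = 3/2
1 + 1/(3/2) = 1 + 2/3 = 5/3
4 + 1/(5/3) = 4 + 3/5 = 23/5
1 + 1/(23/5) = 1 + 5/23 = 28/23
14 + 1/(28/23) = 14 + 23/28 = 415/28
8 + 1/(415/28) = 8 + 28/415 = 3348/415
50 + 1/(3348/415) = 50 + 415/3348 = 167815/3348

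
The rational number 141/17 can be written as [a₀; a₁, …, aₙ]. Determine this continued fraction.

[8; 3, 2, 2]

Apply division with remainder until the remainder is 0:
141 = 8·17 + 5, so a_0 = 8
17 = 3·5 + 2, so a_1 = 3
5 = 2·2 + 1, so a_2 = 2
2 = 2·1 + 0, so a_3 = 2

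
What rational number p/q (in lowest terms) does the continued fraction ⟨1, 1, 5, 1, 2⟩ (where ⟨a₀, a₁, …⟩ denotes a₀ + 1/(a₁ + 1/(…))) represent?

37/20

Work from the innermost term outward:
Start with 2.
1 + 1/(2/1) = 1 + 1/2 = 3/2
5 + 1/(3/2) = 5 + 2/3 = 17/3
1 + 1/(17/3) = 1 + 3/17 = 20/17
1 + 1/(20/17) = 1 + 17/20 = 37/20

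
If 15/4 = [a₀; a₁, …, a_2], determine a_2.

Apply division with remainder until the remainder is 0:
15 ÷ 4 → quotient 3, remainder 3
4 ÷ 3 → quotient 1, remainder 1
3 ÷ 1 → quotient 3, remainder 0

3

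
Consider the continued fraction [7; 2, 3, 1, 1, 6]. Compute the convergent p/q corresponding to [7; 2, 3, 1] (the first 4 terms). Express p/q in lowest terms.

67/9

Use the convergent recurrence hₖ = aₖ·hₖ₋₁ + hₖ₋₂ (and likewise for the denominators kₖ):
a_0 = 7: 7/1
a_1 = 2: 15/2
a_2 = 3: 52/7
a_3 = 1: 67/9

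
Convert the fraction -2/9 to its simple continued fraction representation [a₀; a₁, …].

⌊-2/9⌋ = -1, remainder 7
⌊9/7⌋ = 1, remainder 2
⌊7/2⌋ = 3, remainder 1
⌊2/1⌋ = 2, remainder 0

[-1; 1, 3, 2]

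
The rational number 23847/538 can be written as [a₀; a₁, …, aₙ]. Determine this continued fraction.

23847 = 44·538 + 175, so a_0 = 44
538 = 3·175 + 13, so a_1 = 3
175 = 13·13 + 6, so a_2 = 13
13 = 2·6 + 1, so a_3 = 2
6 = 6·1 + 0, so a_4 = 6

[44; 3, 13, 2, 6]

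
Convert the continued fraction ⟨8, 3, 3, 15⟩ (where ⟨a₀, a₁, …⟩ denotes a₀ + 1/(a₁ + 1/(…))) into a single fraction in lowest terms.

a_0 = 8: 8/1
a_1 = 3: 25/3
a_2 = 3: 83/10
a_3 = 15: 1270/153

1270/153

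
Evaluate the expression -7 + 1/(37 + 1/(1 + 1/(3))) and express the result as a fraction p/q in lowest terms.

Start with 3.
1 + 1/(3/1) = 1 + 1/3 = 4/3
37 + 1/(4/3) = 37 + 3/4 = 151/4
-7 + 1/(151/4) = -7 + 4/151 = -1053/151

-1053/151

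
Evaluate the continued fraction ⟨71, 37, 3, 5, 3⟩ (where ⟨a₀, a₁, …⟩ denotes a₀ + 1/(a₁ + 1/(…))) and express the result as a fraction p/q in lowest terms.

Starting at the tail and folding back:
Start with 3.
5 + 1/(3/1) = 5 + 1/3 = 16/3
3 + 1/(16/3) = 3 + 3/16 = 51/16
37 + 1/(51/16) = 37 + 16/51 = 1903/51
71 + 1/(1903/51) = 71 + 51/1903 = 135164/1903

135164/1903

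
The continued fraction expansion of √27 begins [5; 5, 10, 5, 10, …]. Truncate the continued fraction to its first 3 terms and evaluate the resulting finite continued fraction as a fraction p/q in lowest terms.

265/51

Compute successive convergents:
a_0 = 5: 5/1
a_1 = 5: 26/5
a_2 = 10: 265/51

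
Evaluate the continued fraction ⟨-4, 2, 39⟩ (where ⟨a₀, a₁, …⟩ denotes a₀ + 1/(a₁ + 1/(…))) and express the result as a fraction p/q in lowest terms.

-277/79

Start with 39.
2 + 1/(39/1) = 2 + 1/39 = 79/39
-4 + 1/(79/39) = -4 + 39/79 = -277/79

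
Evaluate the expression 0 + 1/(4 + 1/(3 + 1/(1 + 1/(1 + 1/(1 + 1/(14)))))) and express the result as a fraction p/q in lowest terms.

161/688

Start with 14.
1 + 1/(14/1) = 1 + 1/14 = 15/14
1 + 1/(15/14) = 1 + 14/15 = 29/15
1 + 1/(29/15) = 1 + 15/29 = 44/29
3 + 1/(44/29) = 3 + 29/44 = 161/44
4 + 1/(161/44) = 4 + 44/161 = 688/161
0 + 1/(688/161) = 0 + 161/688 = 161/688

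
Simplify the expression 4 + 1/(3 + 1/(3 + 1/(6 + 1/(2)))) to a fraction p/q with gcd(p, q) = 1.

Use the convergent recurrence hₖ = aₖ·hₖ₋₁ + hₖ₋₂ (and likewise for the denominators kₖ):
a_0 = 4: 4/1
a_1 = 3: 13/3
a_2 = 3: 43/10
a_3 = 6: 271/63
a_4 = 2: 585/136

585/136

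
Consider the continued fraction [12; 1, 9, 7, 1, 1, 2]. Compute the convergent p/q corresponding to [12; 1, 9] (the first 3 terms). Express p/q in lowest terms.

129/10

Work from the innermost term outward:
Start with 9.
1 + 1/(9/1) = 1 + 1/9 = 10/9
12 + 1/(10/9) = 12 + 9/10 = 129/10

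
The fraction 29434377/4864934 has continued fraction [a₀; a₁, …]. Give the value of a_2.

29434377 ÷ 4864934 → quotient 6, remainder 244773
4864934 ÷ 244773 → quotient 19, remainder 214247
244773 ÷ 214247 → quotient 1, remainder 30526

1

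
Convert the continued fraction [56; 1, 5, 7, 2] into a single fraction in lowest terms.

5229/92

Use the convergent recurrence hₖ = aₖ·hₖ₋₁ + hₖ₋₂ (and likewise for the denominators kₖ):
a_0 = 56: 56/1
a_1 = 1: 57/1
a_2 = 5: 341/6
a_3 = 7: 2444/43
a_4 = 2: 5229/92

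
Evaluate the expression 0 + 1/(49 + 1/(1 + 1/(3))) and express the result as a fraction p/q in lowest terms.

4/199

Compute successive convergents:
a_0 = 0: 0/1
a_1 = 49: 1/49
a_2 = 1: 1/50
a_3 = 3: 4/199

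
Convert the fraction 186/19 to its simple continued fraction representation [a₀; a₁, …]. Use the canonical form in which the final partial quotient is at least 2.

186 ÷ 19 → quotient 9, remainder 15
19 ÷ 15 → quotient 1, remainder 4
15 ÷ 4 → quotient 3, remainder 3
4 ÷ 3 → quotient 1, remainder 1
3 ÷ 1 → quotient 3, remainder 0

[9; 1, 3, 1, 3]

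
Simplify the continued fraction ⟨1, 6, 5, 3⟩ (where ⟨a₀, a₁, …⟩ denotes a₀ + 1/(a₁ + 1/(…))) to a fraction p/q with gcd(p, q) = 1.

115/99

Start with 3.
5 + 1/(3/1) = 5 + 1/3 = 16/3
6 + 1/(16/3) = 6 + 3/16 = 99/16
1 + 1/(99/16) = 1 + 16/99 = 115/99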